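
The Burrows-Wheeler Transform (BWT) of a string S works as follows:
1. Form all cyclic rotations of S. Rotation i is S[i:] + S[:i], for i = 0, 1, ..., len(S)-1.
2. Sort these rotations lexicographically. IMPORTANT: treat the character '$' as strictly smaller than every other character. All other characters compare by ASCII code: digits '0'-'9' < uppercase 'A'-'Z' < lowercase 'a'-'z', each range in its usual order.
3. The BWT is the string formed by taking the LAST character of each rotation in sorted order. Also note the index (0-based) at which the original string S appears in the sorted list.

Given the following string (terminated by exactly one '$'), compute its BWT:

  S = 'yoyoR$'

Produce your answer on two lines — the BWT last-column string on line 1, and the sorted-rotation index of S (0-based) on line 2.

All 6 rotations (rotation i = S[i:]+S[:i]):
  rot[0] = yoyoR$
  rot[1] = oyoR$y
  rot[2] = yoR$yo
  rot[3] = oR$yoy
  rot[4] = R$yoyo
  rot[5] = $yoyoR
Sorted (with $ < everything):
  sorted[0] = $yoyoR  (last char: 'R')
  sorted[1] = R$yoyo  (last char: 'o')
  sorted[2] = oR$yoy  (last char: 'y')
  sorted[3] = oyoR$y  (last char: 'y')
  sorted[4] = yoR$yo  (last char: 'o')
  sorted[5] = yoyoR$  (last char: '$')
Last column: Royyo$
Original string S is at sorted index 5

Answer: Royyo$
5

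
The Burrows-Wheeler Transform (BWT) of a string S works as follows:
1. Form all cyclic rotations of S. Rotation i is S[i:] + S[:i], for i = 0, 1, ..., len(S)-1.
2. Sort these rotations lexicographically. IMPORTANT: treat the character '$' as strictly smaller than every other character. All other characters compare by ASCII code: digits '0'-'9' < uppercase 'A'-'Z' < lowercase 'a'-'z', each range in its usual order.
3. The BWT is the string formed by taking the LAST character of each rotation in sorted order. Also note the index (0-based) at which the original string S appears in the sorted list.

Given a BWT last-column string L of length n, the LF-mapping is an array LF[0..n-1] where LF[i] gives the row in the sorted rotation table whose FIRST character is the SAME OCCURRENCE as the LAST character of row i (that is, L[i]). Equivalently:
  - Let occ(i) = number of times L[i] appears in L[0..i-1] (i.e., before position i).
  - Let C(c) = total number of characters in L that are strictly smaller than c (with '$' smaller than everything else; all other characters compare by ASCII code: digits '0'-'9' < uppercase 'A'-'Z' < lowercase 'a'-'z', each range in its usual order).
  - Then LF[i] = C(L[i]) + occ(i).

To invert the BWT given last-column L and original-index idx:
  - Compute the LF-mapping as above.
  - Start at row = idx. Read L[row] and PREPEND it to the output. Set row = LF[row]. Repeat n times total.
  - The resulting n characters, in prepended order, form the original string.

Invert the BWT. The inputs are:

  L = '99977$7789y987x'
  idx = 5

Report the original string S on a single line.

Answer: 7xy97789997789$

Derivation:
LF mapping: 8 9 10 1 2 0 3 4 6 11 14 12 7 5 13
Walk LF starting at row 5, prepending L[row]:
  step 1: row=5, L[5]='$', prepend. Next row=LF[5]=0
  step 2: row=0, L[0]='9', prepend. Next row=LF[0]=8
  step 3: row=8, L[8]='8', prepend. Next row=LF[8]=6
  step 4: row=6, L[6]='7', prepend. Next row=LF[6]=3
  step 5: row=3, L[3]='7', prepend. Next row=LF[3]=1
  step 6: row=1, L[1]='9', prepend. Next row=LF[1]=9
  step 7: row=9, L[9]='9', prepend. Next row=LF[9]=11
  step 8: row=11, L[11]='9', prepend. Next row=LF[11]=12
  step 9: row=12, L[12]='8', prepend. Next row=LF[12]=7
  step 10: row=7, L[7]='7', prepend. Next row=LF[7]=4
  step 11: row=4, L[4]='7', prepend. Next row=LF[4]=2
  step 12: row=2, L[2]='9', prepend. Next row=LF[2]=10
  step 13: row=10, L[10]='y', prepend. Next row=LF[10]=14
  step 14: row=14, L[14]='x', prepend. Next row=LF[14]=13
  step 15: row=13, L[13]='7', prepend. Next row=LF[13]=5
Reversed output: 7xy97789997789$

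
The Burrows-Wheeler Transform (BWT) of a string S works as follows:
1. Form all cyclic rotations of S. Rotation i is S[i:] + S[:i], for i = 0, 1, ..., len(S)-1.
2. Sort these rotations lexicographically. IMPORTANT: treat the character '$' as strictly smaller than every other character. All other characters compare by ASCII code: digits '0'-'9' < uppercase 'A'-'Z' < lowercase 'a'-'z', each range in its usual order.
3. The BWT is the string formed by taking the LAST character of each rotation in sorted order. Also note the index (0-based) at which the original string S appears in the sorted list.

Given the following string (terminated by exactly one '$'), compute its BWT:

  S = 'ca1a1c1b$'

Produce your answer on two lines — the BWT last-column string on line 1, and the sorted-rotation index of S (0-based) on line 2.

Answer: bacac111$
8

Derivation:
All 9 rotations (rotation i = S[i:]+S[:i]):
  rot[0] = ca1a1c1b$
  rot[1] = a1a1c1b$c
  rot[2] = 1a1c1b$ca
  rot[3] = a1c1b$ca1
  rot[4] = 1c1b$ca1a
  rot[5] = c1b$ca1a1
  rot[6] = 1b$ca1a1c
  rot[7] = b$ca1a1c1
  rot[8] = $ca1a1c1b
Sorted (with $ < everything):
  sorted[0] = $ca1a1c1b  (last char: 'b')
  sorted[1] = 1a1c1b$ca  (last char: 'a')
  sorted[2] = 1b$ca1a1c  (last char: 'c')
  sorted[3] = 1c1b$ca1a  (last char: 'a')
  sorted[4] = a1a1c1b$c  (last char: 'c')
  sorted[5] = a1c1b$ca1  (last char: '1')
  sorted[6] = b$ca1a1c1  (last char: '1')
  sorted[7] = c1b$ca1a1  (last char: '1')
  sorted[8] = ca1a1c1b$  (last char: '$')
Last column: bacac111$
Original string S is at sorted index 8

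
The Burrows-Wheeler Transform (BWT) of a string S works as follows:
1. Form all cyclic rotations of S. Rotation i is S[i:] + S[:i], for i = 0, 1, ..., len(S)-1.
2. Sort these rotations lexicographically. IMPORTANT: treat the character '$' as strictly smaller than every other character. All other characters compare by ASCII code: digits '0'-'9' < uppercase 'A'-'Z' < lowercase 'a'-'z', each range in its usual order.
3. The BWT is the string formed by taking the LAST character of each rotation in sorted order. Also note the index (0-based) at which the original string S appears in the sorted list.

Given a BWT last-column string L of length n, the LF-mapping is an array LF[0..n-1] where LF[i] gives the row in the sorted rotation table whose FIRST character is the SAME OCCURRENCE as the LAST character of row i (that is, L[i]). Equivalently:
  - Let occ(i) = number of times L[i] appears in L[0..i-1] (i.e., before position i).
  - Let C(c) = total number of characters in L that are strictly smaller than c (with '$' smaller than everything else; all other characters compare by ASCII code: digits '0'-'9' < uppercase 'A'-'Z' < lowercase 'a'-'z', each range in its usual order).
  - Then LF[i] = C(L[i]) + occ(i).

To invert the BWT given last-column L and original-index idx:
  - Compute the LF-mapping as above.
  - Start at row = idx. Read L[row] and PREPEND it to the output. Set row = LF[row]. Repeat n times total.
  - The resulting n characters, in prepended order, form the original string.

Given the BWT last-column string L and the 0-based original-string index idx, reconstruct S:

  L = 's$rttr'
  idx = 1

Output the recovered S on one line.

LF mapping: 3 0 1 4 5 2
Walk LF starting at row 1, prepending L[row]:
  step 1: row=1, L[1]='$', prepend. Next row=LF[1]=0
  step 2: row=0, L[0]='s', prepend. Next row=LF[0]=3
  step 3: row=3, L[3]='t', prepend. Next row=LF[3]=4
  step 4: row=4, L[4]='t', prepend. Next row=LF[4]=5
  step 5: row=5, L[5]='r', prepend. Next row=LF[5]=2
  step 6: row=2, L[2]='r', prepend. Next row=LF[2]=1
Reversed output: rrtts$

Answer: rrtts$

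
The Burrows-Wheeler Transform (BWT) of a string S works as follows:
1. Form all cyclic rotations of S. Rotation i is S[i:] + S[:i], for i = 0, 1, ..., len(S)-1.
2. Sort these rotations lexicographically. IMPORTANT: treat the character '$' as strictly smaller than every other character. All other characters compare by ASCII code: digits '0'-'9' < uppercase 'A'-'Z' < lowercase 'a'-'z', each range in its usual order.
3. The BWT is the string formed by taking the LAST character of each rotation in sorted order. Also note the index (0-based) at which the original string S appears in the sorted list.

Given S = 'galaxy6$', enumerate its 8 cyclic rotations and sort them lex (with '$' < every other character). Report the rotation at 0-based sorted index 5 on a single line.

All 8 rotations (rotation i = S[i:]+S[:i]):
  rot[0] = galaxy6$
  rot[1] = alaxy6$g
  rot[2] = laxy6$ga
  rot[3] = axy6$gal
  rot[4] = xy6$gala
  rot[5] = y6$galax
  rot[6] = 6$galaxy
  rot[7] = $galaxy6
Sorted (with $ < everything):
  sorted[0] = $galaxy6
  sorted[1] = 6$galaxy
  sorted[2] = alaxy6$g
  sorted[3] = axy6$gal
  sorted[4] = galaxy6$
  sorted[5] = laxy6$ga
  sorted[6] = xy6$gala
  sorted[7] = y6$galax
sorted[5] = laxy6$ga

Answer: laxy6$ga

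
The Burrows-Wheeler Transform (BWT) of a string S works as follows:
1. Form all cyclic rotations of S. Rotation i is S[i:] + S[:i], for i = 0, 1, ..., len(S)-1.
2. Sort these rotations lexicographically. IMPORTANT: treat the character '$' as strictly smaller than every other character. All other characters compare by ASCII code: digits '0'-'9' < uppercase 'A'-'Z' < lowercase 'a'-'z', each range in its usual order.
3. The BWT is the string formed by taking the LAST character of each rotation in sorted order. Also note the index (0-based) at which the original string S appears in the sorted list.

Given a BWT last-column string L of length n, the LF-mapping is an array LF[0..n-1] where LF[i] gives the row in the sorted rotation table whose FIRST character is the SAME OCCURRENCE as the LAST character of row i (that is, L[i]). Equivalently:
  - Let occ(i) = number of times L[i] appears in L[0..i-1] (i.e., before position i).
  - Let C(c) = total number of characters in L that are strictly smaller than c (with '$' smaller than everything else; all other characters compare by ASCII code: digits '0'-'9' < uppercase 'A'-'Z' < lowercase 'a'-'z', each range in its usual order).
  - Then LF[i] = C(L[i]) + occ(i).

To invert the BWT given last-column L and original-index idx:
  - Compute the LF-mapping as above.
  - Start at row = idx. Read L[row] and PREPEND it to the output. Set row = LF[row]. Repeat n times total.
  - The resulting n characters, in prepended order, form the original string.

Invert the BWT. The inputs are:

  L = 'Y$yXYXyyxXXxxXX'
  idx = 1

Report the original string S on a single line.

LF mapping: 7 0 12 1 8 2 13 14 9 3 4 10 11 5 6
Walk LF starting at row 1, prepending L[row]:
  step 1: row=1, L[1]='$', prepend. Next row=LF[1]=0
  step 2: row=0, L[0]='Y', prepend. Next row=LF[0]=7
  step 3: row=7, L[7]='y', prepend. Next row=LF[7]=14
  step 4: row=14, L[14]='X', prepend. Next row=LF[14]=6
  step 5: row=6, L[6]='y', prepend. Next row=LF[6]=13
  step 6: row=13, L[13]='X', prepend. Next row=LF[13]=5
  step 7: row=5, L[5]='X', prepend. Next row=LF[5]=2
  step 8: row=2, L[2]='y', prepend. Next row=LF[2]=12
  step 9: row=12, L[12]='x', prepend. Next row=LF[12]=11
  step 10: row=11, L[11]='x', prepend. Next row=LF[11]=10
  step 11: row=10, L[10]='X', prepend. Next row=LF[10]=4
  step 12: row=4, L[4]='Y', prepend. Next row=LF[4]=8
  step 13: row=8, L[8]='x', prepend. Next row=LF[8]=9
  step 14: row=9, L[9]='X', prepend. Next row=LF[9]=3
  step 15: row=3, L[3]='X', prepend. Next row=LF[3]=1
Reversed output: XXxYXxxyXXyXyY$

Answer: XXxYXxxyXXyXyY$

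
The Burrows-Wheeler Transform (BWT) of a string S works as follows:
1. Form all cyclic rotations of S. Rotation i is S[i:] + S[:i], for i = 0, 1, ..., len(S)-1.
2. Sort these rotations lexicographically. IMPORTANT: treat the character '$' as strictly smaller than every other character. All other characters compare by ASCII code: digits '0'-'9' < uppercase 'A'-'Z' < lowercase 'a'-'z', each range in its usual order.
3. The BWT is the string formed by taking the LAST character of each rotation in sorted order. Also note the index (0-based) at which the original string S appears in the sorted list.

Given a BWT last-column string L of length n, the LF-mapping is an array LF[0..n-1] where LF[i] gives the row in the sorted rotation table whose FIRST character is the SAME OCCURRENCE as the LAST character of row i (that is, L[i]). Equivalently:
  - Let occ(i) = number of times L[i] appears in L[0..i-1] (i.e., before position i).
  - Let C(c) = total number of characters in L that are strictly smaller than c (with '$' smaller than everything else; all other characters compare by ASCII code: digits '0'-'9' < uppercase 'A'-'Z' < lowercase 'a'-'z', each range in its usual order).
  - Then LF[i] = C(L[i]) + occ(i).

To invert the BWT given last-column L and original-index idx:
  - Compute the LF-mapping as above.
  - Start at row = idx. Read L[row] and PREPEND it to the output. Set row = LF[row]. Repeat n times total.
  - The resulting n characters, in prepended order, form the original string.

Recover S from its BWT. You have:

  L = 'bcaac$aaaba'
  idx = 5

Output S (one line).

LF mapping: 7 9 1 2 10 0 3 4 5 8 6
Walk LF starting at row 5, prepending L[row]:
  step 1: row=5, L[5]='$', prepend. Next row=LF[5]=0
  step 2: row=0, L[0]='b', prepend. Next row=LF[0]=7
  step 3: row=7, L[7]='a', prepend. Next row=LF[7]=4
  step 4: row=4, L[4]='c', prepend. Next row=LF[4]=10
  step 5: row=10, L[10]='a', prepend. Next row=LF[10]=6
  step 6: row=6, L[6]='a', prepend. Next row=LF[6]=3
  step 7: row=3, L[3]='a', prepend. Next row=LF[3]=2
  step 8: row=2, L[2]='a', prepend. Next row=LF[2]=1
  step 9: row=1, L[1]='c', prepend. Next row=LF[1]=9
  step 10: row=9, L[9]='b', prepend. Next row=LF[9]=8
  step 11: row=8, L[8]='a', prepend. Next row=LF[8]=5
Reversed output: abcaaaacab$

Answer: abcaaaacab$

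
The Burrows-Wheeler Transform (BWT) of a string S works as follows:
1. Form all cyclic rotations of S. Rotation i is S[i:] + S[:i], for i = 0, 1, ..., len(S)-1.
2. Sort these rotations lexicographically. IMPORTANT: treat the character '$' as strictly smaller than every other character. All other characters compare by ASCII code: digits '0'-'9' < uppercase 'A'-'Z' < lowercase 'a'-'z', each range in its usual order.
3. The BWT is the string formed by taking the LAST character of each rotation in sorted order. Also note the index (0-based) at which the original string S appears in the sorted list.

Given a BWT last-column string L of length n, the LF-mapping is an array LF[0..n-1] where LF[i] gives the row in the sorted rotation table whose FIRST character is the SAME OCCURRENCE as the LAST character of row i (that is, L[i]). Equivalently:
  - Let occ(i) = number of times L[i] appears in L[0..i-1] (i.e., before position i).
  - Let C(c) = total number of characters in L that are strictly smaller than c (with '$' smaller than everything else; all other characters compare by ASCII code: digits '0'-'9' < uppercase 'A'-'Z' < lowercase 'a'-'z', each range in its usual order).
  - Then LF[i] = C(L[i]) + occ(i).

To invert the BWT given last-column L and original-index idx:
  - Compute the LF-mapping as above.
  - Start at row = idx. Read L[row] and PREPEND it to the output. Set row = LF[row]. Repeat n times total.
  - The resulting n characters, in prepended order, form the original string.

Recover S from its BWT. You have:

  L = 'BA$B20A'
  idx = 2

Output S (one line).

LF mapping: 5 3 0 6 2 1 4
Walk LF starting at row 2, prepending L[row]:
  step 1: row=2, L[2]='$', prepend. Next row=LF[2]=0
  step 2: row=0, L[0]='B', prepend. Next row=LF[0]=5
  step 3: row=5, L[5]='0', prepend. Next row=LF[5]=1
  step 4: row=1, L[1]='A', prepend. Next row=LF[1]=3
  step 5: row=3, L[3]='B', prepend. Next row=LF[3]=6
  step 6: row=6, L[6]='A', prepend. Next row=LF[6]=4
  step 7: row=4, L[4]='2', prepend. Next row=LF[4]=2
Reversed output: 2ABA0B$

Answer: 2ABA0B$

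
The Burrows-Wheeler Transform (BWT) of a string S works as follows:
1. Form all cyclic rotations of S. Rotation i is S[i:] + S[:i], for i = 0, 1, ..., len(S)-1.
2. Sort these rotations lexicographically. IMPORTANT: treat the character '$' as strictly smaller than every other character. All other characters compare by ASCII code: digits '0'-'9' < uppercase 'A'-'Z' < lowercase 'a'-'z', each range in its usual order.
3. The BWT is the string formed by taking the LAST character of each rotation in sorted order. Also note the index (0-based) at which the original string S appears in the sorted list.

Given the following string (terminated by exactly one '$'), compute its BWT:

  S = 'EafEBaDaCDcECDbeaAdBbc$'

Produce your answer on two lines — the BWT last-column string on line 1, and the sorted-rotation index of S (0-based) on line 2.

Answer: caEdEaaCCfc$eDBEBDbDAba
11

Derivation:
All 23 rotations (rotation i = S[i:]+S[:i]):
  rot[0] = EafEBaDaCDcECDbeaAdBbc$
  rot[1] = afEBaDaCDcECDbeaAdBbc$E
  rot[2] = fEBaDaCDcECDbeaAdBbc$Ea
  rot[3] = EBaDaCDcECDbeaAdBbc$Eaf
  rot[4] = BaDaCDcECDbeaAdBbc$EafE
  rot[5] = aDaCDcECDbeaAdBbc$EafEB
  rot[6] = DaCDcECDbeaAdBbc$EafEBa
  rot[7] = aCDcECDbeaAdBbc$EafEBaD
  rot[8] = CDcECDbeaAdBbc$EafEBaDa
  rot[9] = DcECDbeaAdBbc$EafEBaDaC
  rot[10] = cECDbeaAdBbc$EafEBaDaCD
  rot[11] = ECDbeaAdBbc$EafEBaDaCDc
  rot[12] = CDbeaAdBbc$EafEBaDaCDcE
  rot[13] = DbeaAdBbc$EafEBaDaCDcEC
  rot[14] = beaAdBbc$EafEBaDaCDcECD
  rot[15] = eaAdBbc$EafEBaDaCDcECDb
  rot[16] = aAdBbc$EafEBaDaCDcECDbe
  rot[17] = AdBbc$EafEBaDaCDcECDbea
  rot[18] = dBbc$EafEBaDaCDcECDbeaA
  rot[19] = Bbc$EafEBaDaCDcECDbeaAd
  rot[20] = bc$EafEBaDaCDcECDbeaAdB
  rot[21] = c$EafEBaDaCDcECDbeaAdBb
  rot[22] = $EafEBaDaCDcECDbeaAdBbc
Sorted (with $ < everything):
  sorted[0] = $EafEBaDaCDcECDbeaAdBbc  (last char: 'c')
  sorted[1] = AdBbc$EafEBaDaCDcECDbea  (last char: 'a')
  sorted[2] = BaDaCDcECDbeaAdBbc$EafE  (last char: 'E')
  sorted[3] = Bbc$EafEBaDaCDcECDbeaAd  (last char: 'd')
  sorted[4] = CDbeaAdBbc$EafEBaDaCDcE  (last char: 'E')
  sorted[5] = CDcECDbeaAdBbc$EafEBaDa  (last char: 'a')
  sorted[6] = DaCDcECDbeaAdBbc$EafEBa  (last char: 'a')
  sorted[7] = DbeaAdBbc$EafEBaDaCDcEC  (last char: 'C')
  sorted[8] = DcECDbeaAdBbc$EafEBaDaC  (last char: 'C')
  sorted[9] = EBaDaCDcECDbeaAdBbc$Eaf  (last char: 'f')
  sorted[10] = ECDbeaAdBbc$EafEBaDaCDc  (last char: 'c')
  sorted[11] = EafEBaDaCDcECDbeaAdBbc$  (last char: '$')
  sorted[12] = aAdBbc$EafEBaDaCDcECDbe  (last char: 'e')
  sorted[13] = aCDcECDbeaAdBbc$EafEBaD  (last char: 'D')
  sorted[14] = aDaCDcECDbeaAdBbc$EafEB  (last char: 'B')
  sorted[15] = afEBaDaCDcECDbeaAdBbc$E  (last char: 'E')
  sorted[16] = bc$EafEBaDaCDcECDbeaAdB  (last char: 'B')
  sorted[17] = beaAdBbc$EafEBaDaCDcECD  (last char: 'D')
  sorted[18] = c$EafEBaDaCDcECDbeaAdBb  (last char: 'b')
  sorted[19] = cECDbeaAdBbc$EafEBaDaCD  (last char: 'D')
  sorted[20] = dBbc$EafEBaDaCDcECDbeaA  (last char: 'A')
  sorted[21] = eaAdBbc$EafEBaDaCDcECDb  (last char: 'b')
  sorted[22] = fEBaDaCDcECDbeaAdBbc$Ea  (last char: 'a')
Last column: caEdEaaCCfc$eDBEBDbDAba
Original string S is at sorted index 11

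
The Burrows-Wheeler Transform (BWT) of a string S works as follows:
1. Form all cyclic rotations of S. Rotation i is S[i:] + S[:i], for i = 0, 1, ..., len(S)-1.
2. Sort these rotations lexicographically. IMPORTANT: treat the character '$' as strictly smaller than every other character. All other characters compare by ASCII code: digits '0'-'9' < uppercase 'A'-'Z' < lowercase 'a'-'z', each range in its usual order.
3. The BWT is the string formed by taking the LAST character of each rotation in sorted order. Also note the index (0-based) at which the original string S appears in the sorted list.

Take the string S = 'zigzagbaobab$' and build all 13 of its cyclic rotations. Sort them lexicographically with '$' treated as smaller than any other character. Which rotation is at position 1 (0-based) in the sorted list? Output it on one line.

All 13 rotations (rotation i = S[i:]+S[:i]):
  rot[0] = zigzagbaobab$
  rot[1] = igzagbaobab$z
  rot[2] = gzagbaobab$zi
  rot[3] = zagbaobab$zig
  rot[4] = agbaobab$zigz
  rot[5] = gbaobab$zigza
  rot[6] = baobab$zigzag
  rot[7] = aobab$zigzagb
  rot[8] = obab$zigzagba
  rot[9] = bab$zigzagbao
  rot[10] = ab$zigzagbaob
  rot[11] = b$zigzagbaoba
  rot[12] = $zigzagbaobab
Sorted (with $ < everything):
  sorted[0] = $zigzagbaobab
  sorted[1] = ab$zigzagbaob
  sorted[2] = agbaobab$zigz
  sorted[3] = aobab$zigzagb
  sorted[4] = b$zigzagbaoba
  sorted[5] = bab$zigzagbao
  sorted[6] = baobab$zigzag
  sorted[7] = gbaobab$zigza
  sorted[8] = gzagbaobab$zi
  sorted[9] = igzagbaobab$z
  sorted[10] = obab$zigzagba
  sorted[11] = zagbaobab$zig
  sorted[12] = zigzagbaobab$
sorted[1] = ab$zigzagbaob

Answer: ab$zigzagbaob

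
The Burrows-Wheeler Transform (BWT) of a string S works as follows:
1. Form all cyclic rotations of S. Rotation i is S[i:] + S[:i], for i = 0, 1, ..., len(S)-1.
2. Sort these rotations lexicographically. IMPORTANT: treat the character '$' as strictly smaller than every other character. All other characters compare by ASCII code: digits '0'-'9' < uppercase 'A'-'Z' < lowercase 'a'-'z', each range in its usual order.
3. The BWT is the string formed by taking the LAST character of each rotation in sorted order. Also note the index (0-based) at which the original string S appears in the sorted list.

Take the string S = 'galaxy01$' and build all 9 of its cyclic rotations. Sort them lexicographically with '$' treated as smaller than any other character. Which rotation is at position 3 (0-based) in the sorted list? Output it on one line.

All 9 rotations (rotation i = S[i:]+S[:i]):
  rot[0] = galaxy01$
  rot[1] = alaxy01$g
  rot[2] = laxy01$ga
  rot[3] = axy01$gal
  rot[4] = xy01$gala
  rot[5] = y01$galax
  rot[6] = 01$galaxy
  rot[7] = 1$galaxy0
  rot[8] = $galaxy01
Sorted (with $ < everything):
  sorted[0] = $galaxy01
  sorted[1] = 01$galaxy
  sorted[2] = 1$galaxy0
  sorted[3] = alaxy01$g
  sorted[4] = axy01$gal
  sorted[5] = galaxy01$
  sorted[6] = laxy01$ga
  sorted[7] = xy01$gala
  sorted[8] = y01$galax
sorted[3] = alaxy01$g

Answer: alaxy01$g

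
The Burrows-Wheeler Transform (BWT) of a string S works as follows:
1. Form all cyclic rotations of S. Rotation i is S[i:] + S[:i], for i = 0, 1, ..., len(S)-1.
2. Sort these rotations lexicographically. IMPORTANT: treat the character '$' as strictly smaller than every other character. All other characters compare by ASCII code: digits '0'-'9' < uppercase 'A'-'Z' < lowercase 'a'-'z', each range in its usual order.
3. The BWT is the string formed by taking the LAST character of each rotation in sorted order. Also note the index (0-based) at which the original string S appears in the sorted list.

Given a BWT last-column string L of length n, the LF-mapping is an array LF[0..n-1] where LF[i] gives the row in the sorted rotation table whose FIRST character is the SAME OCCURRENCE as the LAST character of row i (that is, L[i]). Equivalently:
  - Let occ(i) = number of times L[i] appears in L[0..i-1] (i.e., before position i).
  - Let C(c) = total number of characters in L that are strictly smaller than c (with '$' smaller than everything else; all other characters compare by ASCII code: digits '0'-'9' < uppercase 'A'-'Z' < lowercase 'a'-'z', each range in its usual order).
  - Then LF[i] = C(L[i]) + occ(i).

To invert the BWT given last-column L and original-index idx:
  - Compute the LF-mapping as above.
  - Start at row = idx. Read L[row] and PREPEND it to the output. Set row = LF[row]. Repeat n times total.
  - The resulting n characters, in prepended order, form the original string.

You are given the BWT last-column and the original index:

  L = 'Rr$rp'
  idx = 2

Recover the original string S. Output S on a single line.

Answer: prrR$

Derivation:
LF mapping: 1 3 0 4 2
Walk LF starting at row 2, prepending L[row]:
  step 1: row=2, L[2]='$', prepend. Next row=LF[2]=0
  step 2: row=0, L[0]='R', prepend. Next row=LF[0]=1
  step 3: row=1, L[1]='r', prepend. Next row=LF[1]=3
  step 4: row=3, L[3]='r', prepend. Next row=LF[3]=4
  step 5: row=4, L[4]='p', prepend. Next row=LF[4]=2
Reversed output: prrR$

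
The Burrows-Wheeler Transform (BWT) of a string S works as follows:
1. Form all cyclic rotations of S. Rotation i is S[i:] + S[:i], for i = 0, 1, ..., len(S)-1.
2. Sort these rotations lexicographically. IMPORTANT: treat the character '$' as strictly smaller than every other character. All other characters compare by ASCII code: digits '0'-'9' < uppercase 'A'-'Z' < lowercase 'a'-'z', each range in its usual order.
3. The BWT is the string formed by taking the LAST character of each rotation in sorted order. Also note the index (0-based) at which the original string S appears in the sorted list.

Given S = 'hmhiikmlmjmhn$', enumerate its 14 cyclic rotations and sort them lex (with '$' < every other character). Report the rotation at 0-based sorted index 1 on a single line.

Answer: hiikmlmjmhn$hm

Derivation:
All 14 rotations (rotation i = S[i:]+S[:i]):
  rot[0] = hmhiikmlmjmhn$
  rot[1] = mhiikmlmjmhn$h
  rot[2] = hiikmlmjmhn$hm
  rot[3] = iikmlmjmhn$hmh
  rot[4] = ikmlmjmhn$hmhi
  rot[5] = kmlmjmhn$hmhii
  rot[6] = mlmjmhn$hmhiik
  rot[7] = lmjmhn$hmhiikm
  rot[8] = mjmhn$hmhiikml
  rot[9] = jmhn$hmhiikmlm
  rot[10] = mhn$hmhiikmlmj
  rot[11] = hn$hmhiikmlmjm
  rot[12] = n$hmhiikmlmjmh
  rot[13] = $hmhiikmlmjmhn
Sorted (with $ < everything):
  sorted[0] = $hmhiikmlmjmhn
  sorted[1] = hiikmlmjmhn$hm
  sorted[2] = hmhiikmlmjmhn$
  sorted[3] = hn$hmhiikmlmjm
  sorted[4] = iikmlmjmhn$hmh
  sorted[5] = ikmlmjmhn$hmhi
  sorted[6] = jmhn$hmhiikmlm
  sorted[7] = kmlmjmhn$hmhii
  sorted[8] = lmjmhn$hmhiikm
  sorted[9] = mhiikmlmjmhn$h
  sorted[10] = mhn$hmhiikmlmj
  sorted[11] = mjmhn$hmhiikml
  sorted[12] = mlmjmhn$hmhiik
  sorted[13] = n$hmhiikmlmjmh
sorted[1] = hiikmlmjmhn$hm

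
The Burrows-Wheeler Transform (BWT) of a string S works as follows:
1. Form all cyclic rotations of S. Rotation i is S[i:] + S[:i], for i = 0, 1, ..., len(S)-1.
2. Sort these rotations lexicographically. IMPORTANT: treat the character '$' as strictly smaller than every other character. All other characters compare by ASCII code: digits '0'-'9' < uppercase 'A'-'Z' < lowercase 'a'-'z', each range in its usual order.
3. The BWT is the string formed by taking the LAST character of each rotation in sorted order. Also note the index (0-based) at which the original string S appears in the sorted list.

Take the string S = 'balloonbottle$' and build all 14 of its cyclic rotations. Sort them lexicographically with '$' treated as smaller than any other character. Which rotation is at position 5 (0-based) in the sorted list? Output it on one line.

Answer: le$balloonbott

Derivation:
All 14 rotations (rotation i = S[i:]+S[:i]):
  rot[0] = balloonbottle$
  rot[1] = alloonbottle$b
  rot[2] = lloonbottle$ba
  rot[3] = loonbottle$bal
  rot[4] = oonbottle$ball
  rot[5] = onbottle$ballo
  rot[6] = nbottle$balloo
  rot[7] = bottle$balloon
  rot[8] = ottle$balloonb
  rot[9] = ttle$balloonbo
  rot[10] = tle$balloonbot
  rot[11] = le$balloonbott
  rot[12] = e$balloonbottl
  rot[13] = $balloonbottle
Sorted (with $ < everything):
  sorted[0] = $balloonbottle
  sorted[1] = alloonbottle$b
  sorted[2] = balloonbottle$
  sorted[3] = bottle$balloon
  sorted[4] = e$balloonbottl
  sorted[5] = le$balloonbott
  sorted[6] = lloonbottle$ba
  sorted[7] = loonbottle$bal
  sorted[8] = nbottle$balloo
  sorted[9] = onbottle$ballo
  sorted[10] = oonbottle$ball
  sorted[11] = ottle$balloonb
  sorted[12] = tle$balloonbot
  sorted[13] = ttle$balloonbo
sorted[5] = le$balloonbott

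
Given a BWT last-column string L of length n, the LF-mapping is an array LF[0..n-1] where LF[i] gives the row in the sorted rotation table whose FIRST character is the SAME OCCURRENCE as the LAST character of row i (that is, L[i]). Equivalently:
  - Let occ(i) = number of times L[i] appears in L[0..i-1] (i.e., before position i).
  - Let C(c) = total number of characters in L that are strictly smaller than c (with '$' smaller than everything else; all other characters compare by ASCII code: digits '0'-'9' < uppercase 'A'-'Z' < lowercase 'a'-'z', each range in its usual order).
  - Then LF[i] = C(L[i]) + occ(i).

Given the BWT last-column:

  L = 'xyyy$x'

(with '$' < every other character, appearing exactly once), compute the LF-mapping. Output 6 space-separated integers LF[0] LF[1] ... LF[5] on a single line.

Char counts: '$':1, 'x':2, 'y':3
C (first-col start): C('$')=0, C('x')=1, C('y')=3
L[0]='x': occ=0, LF[0]=C('x')+0=1+0=1
L[1]='y': occ=0, LF[1]=C('y')+0=3+0=3
L[2]='y': occ=1, LF[2]=C('y')+1=3+1=4
L[3]='y': occ=2, LF[3]=C('y')+2=3+2=5
L[4]='$': occ=0, LF[4]=C('$')+0=0+0=0
L[5]='x': occ=1, LF[5]=C('x')+1=1+1=2

Answer: 1 3 4 5 0 2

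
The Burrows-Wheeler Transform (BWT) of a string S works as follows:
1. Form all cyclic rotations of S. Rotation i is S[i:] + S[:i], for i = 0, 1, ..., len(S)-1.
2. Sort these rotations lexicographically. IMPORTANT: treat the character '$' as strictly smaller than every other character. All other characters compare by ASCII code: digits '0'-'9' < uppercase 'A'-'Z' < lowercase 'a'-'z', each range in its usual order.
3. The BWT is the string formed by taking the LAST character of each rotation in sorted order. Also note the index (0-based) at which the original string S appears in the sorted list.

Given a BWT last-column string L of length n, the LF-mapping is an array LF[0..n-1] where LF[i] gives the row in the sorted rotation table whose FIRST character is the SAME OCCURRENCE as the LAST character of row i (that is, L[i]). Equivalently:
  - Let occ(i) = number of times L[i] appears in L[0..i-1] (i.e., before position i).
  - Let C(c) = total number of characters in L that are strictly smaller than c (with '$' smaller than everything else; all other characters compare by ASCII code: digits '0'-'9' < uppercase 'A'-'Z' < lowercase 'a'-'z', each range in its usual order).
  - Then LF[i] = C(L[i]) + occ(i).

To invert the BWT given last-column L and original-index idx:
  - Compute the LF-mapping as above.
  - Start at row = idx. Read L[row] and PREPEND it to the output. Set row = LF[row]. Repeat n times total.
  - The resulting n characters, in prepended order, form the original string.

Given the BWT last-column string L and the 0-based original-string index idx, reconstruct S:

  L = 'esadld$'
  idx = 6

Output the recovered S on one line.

LF mapping: 4 6 1 2 5 3 0
Walk LF starting at row 6, prepending L[row]:
  step 1: row=6, L[6]='$', prepend. Next row=LF[6]=0
  step 2: row=0, L[0]='e', prepend. Next row=LF[0]=4
  step 3: row=4, L[4]='l', prepend. Next row=LF[4]=5
  step 4: row=5, L[5]='d', prepend. Next row=LF[5]=3
  step 5: row=3, L[3]='d', prepend. Next row=LF[3]=2
  step 6: row=2, L[2]='a', prepend. Next row=LF[2]=1
  step 7: row=1, L[1]='s', prepend. Next row=LF[1]=6
Reversed output: saddle$

Answer: saddle$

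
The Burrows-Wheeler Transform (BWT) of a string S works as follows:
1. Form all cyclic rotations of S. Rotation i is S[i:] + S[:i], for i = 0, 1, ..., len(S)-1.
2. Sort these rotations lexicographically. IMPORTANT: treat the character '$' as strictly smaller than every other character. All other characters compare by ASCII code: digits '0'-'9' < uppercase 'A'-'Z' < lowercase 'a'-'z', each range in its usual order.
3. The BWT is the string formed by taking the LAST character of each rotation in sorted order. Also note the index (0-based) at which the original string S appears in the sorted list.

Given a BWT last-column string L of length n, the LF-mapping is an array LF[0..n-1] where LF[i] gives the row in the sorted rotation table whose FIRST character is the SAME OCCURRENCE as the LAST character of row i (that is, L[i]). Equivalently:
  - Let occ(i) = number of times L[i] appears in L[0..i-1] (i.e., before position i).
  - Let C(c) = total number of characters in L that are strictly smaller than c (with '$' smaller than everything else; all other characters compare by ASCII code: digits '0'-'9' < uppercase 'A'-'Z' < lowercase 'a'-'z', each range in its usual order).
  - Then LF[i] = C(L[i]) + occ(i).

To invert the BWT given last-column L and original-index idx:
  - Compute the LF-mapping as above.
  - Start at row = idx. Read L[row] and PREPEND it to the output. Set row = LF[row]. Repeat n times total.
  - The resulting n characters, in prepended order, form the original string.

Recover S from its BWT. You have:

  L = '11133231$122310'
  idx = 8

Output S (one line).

Answer: 21131223103311$

Derivation:
LF mapping: 2 3 4 11 12 8 13 5 0 6 9 10 14 7 1
Walk LF starting at row 8, prepending L[row]:
  step 1: row=8, L[8]='$', prepend. Next row=LF[8]=0
  step 2: row=0, L[0]='1', prepend. Next row=LF[0]=2
  step 3: row=2, L[2]='1', prepend. Next row=LF[2]=4
  step 4: row=4, L[4]='3', prepend. Next row=LF[4]=12
  step 5: row=12, L[12]='3', prepend. Next row=LF[12]=14
  step 6: row=14, L[14]='0', prepend. Next row=LF[14]=1
  step 7: row=1, L[1]='1', prepend. Next row=LF[1]=3
  step 8: row=3, L[3]='3', prepend. Next row=LF[3]=11
  step 9: row=11, L[11]='2', prepend. Next row=LF[11]=10
  step 10: row=10, L[10]='2', prepend. Next row=LF[10]=9
  step 11: row=9, L[9]='1', prepend. Next row=LF[9]=6
  step 12: row=6, L[6]='3', prepend. Next row=LF[6]=13
  step 13: row=13, L[13]='1', prepend. Next row=LF[13]=7
  step 14: row=7, L[7]='1', prepend. Next row=LF[7]=5
  step 15: row=5, L[5]='2', prepend. Next row=LF[5]=8
Reversed output: 21131223103311$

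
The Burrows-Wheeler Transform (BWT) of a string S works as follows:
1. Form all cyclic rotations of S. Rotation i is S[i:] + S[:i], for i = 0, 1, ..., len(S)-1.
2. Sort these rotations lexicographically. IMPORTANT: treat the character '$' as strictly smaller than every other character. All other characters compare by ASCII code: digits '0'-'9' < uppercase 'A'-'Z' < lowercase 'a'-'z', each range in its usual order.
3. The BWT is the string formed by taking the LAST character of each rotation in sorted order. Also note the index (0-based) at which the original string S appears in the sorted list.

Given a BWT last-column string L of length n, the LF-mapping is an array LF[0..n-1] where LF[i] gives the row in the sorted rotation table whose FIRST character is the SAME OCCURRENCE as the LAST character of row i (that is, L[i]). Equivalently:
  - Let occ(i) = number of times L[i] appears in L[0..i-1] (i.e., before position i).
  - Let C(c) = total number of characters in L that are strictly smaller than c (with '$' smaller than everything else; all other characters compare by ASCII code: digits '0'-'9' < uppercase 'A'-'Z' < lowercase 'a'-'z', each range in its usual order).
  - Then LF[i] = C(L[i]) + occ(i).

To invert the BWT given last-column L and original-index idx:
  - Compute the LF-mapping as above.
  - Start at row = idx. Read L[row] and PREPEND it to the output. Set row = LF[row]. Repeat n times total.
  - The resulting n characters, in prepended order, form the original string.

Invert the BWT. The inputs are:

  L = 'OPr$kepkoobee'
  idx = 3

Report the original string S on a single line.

LF mapping: 1 2 12 0 7 4 11 8 9 10 3 5 6
Walk LF starting at row 3, prepending L[row]:
  step 1: row=3, L[3]='$', prepend. Next row=LF[3]=0
  step 2: row=0, L[0]='O', prepend. Next row=LF[0]=1
  step 3: row=1, L[1]='P', prepend. Next row=LF[1]=2
  step 4: row=2, L[2]='r', prepend. Next row=LF[2]=12
  step 5: row=12, L[12]='e', prepend. Next row=LF[12]=6
  step 6: row=6, L[6]='p', prepend. Next row=LF[6]=11
  step 7: row=11, L[11]='e', prepend. Next row=LF[11]=5
  step 8: row=5, L[5]='e', prepend. Next row=LF[5]=4
  step 9: row=4, L[4]='k', prepend. Next row=LF[4]=7
  step 10: row=7, L[7]='k', prepend. Next row=LF[7]=8
  step 11: row=8, L[8]='o', prepend. Next row=LF[8]=9
  step 12: row=9, L[9]='o', prepend. Next row=LF[9]=10
  step 13: row=10, L[10]='b', prepend. Next row=LF[10]=3
Reversed output: bookkeeperPO$

Answer: bookkeeperPO$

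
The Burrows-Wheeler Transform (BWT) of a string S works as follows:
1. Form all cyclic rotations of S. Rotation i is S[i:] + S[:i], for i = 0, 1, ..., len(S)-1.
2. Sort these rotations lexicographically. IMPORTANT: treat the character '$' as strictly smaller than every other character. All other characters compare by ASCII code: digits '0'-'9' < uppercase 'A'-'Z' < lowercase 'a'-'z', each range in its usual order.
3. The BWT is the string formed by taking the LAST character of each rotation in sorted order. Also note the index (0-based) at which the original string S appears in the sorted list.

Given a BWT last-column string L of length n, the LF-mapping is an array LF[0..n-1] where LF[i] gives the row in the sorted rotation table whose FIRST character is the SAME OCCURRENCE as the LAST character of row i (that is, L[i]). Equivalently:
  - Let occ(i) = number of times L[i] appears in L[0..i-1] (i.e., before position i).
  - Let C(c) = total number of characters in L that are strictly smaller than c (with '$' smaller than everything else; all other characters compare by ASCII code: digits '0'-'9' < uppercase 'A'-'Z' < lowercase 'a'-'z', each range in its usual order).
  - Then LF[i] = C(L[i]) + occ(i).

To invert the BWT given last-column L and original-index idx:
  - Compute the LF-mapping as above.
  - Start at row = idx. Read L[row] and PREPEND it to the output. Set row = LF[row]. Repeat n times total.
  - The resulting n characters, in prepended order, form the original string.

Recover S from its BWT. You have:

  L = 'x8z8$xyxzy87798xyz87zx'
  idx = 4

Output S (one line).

LF mapping: 10 4 18 5 0 11 15 12 19 16 6 1 2 9 7 13 17 20 8 3 21 14
Walk LF starting at row 4, prepending L[row]:
  step 1: row=4, L[4]='$', prepend. Next row=LF[4]=0
  step 2: row=0, L[0]='x', prepend. Next row=LF[0]=10
  step 3: row=10, L[10]='8', prepend. Next row=LF[10]=6
  step 4: row=6, L[6]='y', prepend. Next row=LF[6]=15
  step 5: row=15, L[15]='x', prepend. Next row=LF[15]=13
  step 6: row=13, L[13]='9', prepend. Next row=LF[13]=9
  step 7: row=9, L[9]='y', prepend. Next row=LF[9]=16
  step 8: row=16, L[16]='y', prepend. Next row=LF[16]=17
  step 9: row=17, L[17]='z', prepend. Next row=LF[17]=20
  step 10: row=20, L[20]='z', prepend. Next row=LF[20]=21
  step 11: row=21, L[21]='x', prepend. Next row=LF[21]=14
  step 12: row=14, L[14]='8', prepend. Next row=LF[14]=7
  step 13: row=7, L[7]='x', prepend. Next row=LF[7]=12
  step 14: row=12, L[12]='7', prepend. Next row=LF[12]=2
  step 15: row=2, L[2]='z', prepend. Next row=LF[2]=18
  step 16: row=18, L[18]='8', prepend. Next row=LF[18]=8
  step 17: row=8, L[8]='z', prepend. Next row=LF[8]=19
  step 18: row=19, L[19]='7', prepend. Next row=LF[19]=3
  step 19: row=3, L[3]='8', prepend. Next row=LF[3]=5
  step 20: row=5, L[5]='x', prepend. Next row=LF[5]=11
  step 21: row=11, L[11]='7', prepend. Next row=LF[11]=1
  step 22: row=1, L[1]='8', prepend. Next row=LF[1]=4
Reversed output: 87x87z8z7x8xzzyy9xy8x$

Answer: 87x87z8z7x8xzzyy9xy8x$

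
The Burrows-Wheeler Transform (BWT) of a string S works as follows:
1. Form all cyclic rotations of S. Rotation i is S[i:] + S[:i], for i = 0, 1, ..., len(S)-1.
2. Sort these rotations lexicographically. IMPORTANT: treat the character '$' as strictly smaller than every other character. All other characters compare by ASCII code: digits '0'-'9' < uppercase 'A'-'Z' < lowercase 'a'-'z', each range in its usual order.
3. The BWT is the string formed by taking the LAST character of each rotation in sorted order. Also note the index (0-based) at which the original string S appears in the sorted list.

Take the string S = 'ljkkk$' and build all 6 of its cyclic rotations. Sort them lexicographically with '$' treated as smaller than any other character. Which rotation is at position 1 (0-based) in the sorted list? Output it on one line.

Answer: jkkk$l

Derivation:
All 6 rotations (rotation i = S[i:]+S[:i]):
  rot[0] = ljkkk$
  rot[1] = jkkk$l
  rot[2] = kkk$lj
  rot[3] = kk$ljk
  rot[4] = k$ljkk
  rot[5] = $ljkkk
Sorted (with $ < everything):
  sorted[0] = $ljkkk
  sorted[1] = jkkk$l
  sorted[2] = k$ljkk
  sorted[3] = kk$ljk
  sorted[4] = kkk$lj
  sorted[5] = ljkkk$
sorted[1] = jkkk$l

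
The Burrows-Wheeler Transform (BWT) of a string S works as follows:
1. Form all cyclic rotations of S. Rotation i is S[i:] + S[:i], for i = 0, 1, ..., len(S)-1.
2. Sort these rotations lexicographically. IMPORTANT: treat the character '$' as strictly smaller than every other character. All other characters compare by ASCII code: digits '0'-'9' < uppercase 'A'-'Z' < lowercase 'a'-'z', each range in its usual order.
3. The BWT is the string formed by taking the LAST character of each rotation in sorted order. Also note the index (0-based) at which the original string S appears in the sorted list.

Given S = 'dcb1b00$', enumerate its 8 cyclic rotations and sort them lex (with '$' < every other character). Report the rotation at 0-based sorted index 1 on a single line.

Answer: 0$dcb1b0

Derivation:
All 8 rotations (rotation i = S[i:]+S[:i]):
  rot[0] = dcb1b00$
  rot[1] = cb1b00$d
  rot[2] = b1b00$dc
  rot[3] = 1b00$dcb
  rot[4] = b00$dcb1
  rot[5] = 00$dcb1b
  rot[6] = 0$dcb1b0
  rot[7] = $dcb1b00
Sorted (with $ < everything):
  sorted[0] = $dcb1b00
  sorted[1] = 0$dcb1b0
  sorted[2] = 00$dcb1b
  sorted[3] = 1b00$dcb
  sorted[4] = b00$dcb1
  sorted[5] = b1b00$dc
  sorted[6] = cb1b00$d
  sorted[7] = dcb1b00$
sorted[1] = 0$dcb1b0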